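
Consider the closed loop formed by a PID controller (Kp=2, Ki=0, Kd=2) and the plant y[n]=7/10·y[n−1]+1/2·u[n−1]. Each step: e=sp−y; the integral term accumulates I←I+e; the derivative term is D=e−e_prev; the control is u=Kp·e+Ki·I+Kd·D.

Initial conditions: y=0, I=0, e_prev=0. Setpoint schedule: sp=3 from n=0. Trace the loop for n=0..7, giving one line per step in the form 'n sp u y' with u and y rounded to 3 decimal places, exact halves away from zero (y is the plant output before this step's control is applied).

0 3 12.000 0.000
1 3 -18.000 6.000
2 3 37.200 -4.800
3 3 -64.560 15.240
4 3 122.928 -21.612
5 3 -222.566 46.336
6 3 414.064 -78.848
7 3 -759.050 151.838

(exact arithmetic carried between steps; '≈' marks a value shown rounded to 6 d.p. or computed from one; I and e_prev carry over from the previous line; the table rounds u and y to 3 d.p., halves away from zero)
n=0: y=0, sp=3, e=sp−y=3; I=3, D=e−e_prev=3; u=2·3+0·3+2·3=12; next y=7/10·0+1/2·12=6
n=1: y=6, sp=3, e=sp−y=-3; I=0, D=e−e_prev=-6; u=2·(-3)+0·0+2·(-6)=-18; next y=7/10·6+1/2·(-18)=-4.8
n=2: y=-4.8, sp=3, e=sp−y=7.8; I=7.8, D=e−e_prev=10.8; u=2·7.8+0·7.8+2·10.8=37.2; next y=7/10·(-4.8)+1/2·37.2=15.24
n=3: y=15.24, sp=3, e=sp−y=-12.24; I=-4.44, D=e−e_prev=-20.04; u=2·(-12.24)+0·(-4.44)+2·(-20.04)=-64.56; next y=7/10·15.24+1/2·(-64.56)=-21.612
n=4: y=-21.612, sp=3, e=sp−y=24.612; I=20.172, D=e−e_prev=36.852; u=2·24.612+0·20.172+2·36.852=122.928; next y=7/10·(-21.612)+1/2·122.928=46.3356
n=5: y=46.3356, sp=3, e=sp−y=-43.3356; I=-23.1636, D=e−e_prev=-67.9476; u=2·(-43.3356)+0·(-23.1636)+2·(-67.9476)=-222.5664; next y=7/10·46.3356+1/2·(-222.5664)=-78.84828
n=6: y=-78.84828, sp=3, e=sp−y=81.84828; I=58.68468, D=e−e_prev=125.18388; u=2·81.84828+0·58.68468+2·125.18388=414.06432; next y=7/10·(-78.84828)+1/2·414.06432=151.838364
n=7: y=151.838364, sp=3, e=sp−y=-148.838364; I=-90.153684, D=e−e_prev=-230.686644; u=2·(-148.838364)+0·(-90.153684)+2·(-230.686644)=-759.050016; next y=7/10·151.838364+1/2·(-759.050016)≈-273.238153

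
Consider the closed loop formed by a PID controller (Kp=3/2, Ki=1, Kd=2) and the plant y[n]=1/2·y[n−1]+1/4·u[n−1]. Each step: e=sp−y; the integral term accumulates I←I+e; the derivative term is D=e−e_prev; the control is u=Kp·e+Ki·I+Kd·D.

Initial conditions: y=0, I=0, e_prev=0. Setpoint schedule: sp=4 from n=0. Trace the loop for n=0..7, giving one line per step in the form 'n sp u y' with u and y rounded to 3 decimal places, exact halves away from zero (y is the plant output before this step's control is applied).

0 4 18.000 0.000
1 4 -6.250 4.500
2 4 19.406 0.688
3 4 -5.191 5.195
4 4 20.159 1.300
5 4 -4.686 5.690
6 4 20.477 1.673
7 4 -4.501 5.956

(exact arithmetic carried between steps; '≈' marks a value shown rounded to 6 d.p. or computed from one; I and e_prev carry over from the previous line; the table rounds u and y to 3 d.p., halves away from zero)
n=0: y=0, sp=4, e=sp−y=4; I=4, D=e−e_prev=4; u=3/2·4+1·4+2·4=18; next y=1/2·0+1/4·18=4.5
n=1: y=4.5, sp=4, e=sp−y=-0.5; I=3.5, D=e−e_prev=-4.5; u=3/2·(-0.5)+1·3.5+2·(-4.5)=-6.25; next y=1/2·4.5+1/4·(-6.25)=0.6875
n=2: y=0.6875, sp=4, e=sp−y=3.3125; I=6.8125, D=e−e_prev=3.8125; u=3/2·3.3125+1·6.8125+2·3.8125=19.40625; next y=1/2·0.6875+1/4·19.40625≈5.195313
n=3: y≈5.195313, sp=4, e=sp−y≈-1.195313; I≈5.617188, D=e−e_prev≈-4.507813; u=3/2·(-1.195313)+1·5.617188+2·(-4.507813)≈-5.191406; next y=1/2·5.195313+1/4·(-5.191406)≈1.299805
n=4: y≈1.299805, sp=4, e=sp−y≈2.700195; I≈8.317383, D=e−e_prev≈3.895508; u=3/2·2.700195+1·8.317383+2·3.895508≈20.158691; next y=1/2·1.299805+1/4·20.158691≈5.689575
n=5: y≈5.689575, sp=4, e=sp−y≈-1.689575; I≈6.627808, D=e−e_prev≈-4.389771; u=3/2·(-1.689575)+1·6.627808+2·(-4.389771)≈-4.686096; next y=1/2·5.689575+1/4·(-4.686096)≈1.673264
n=6: y≈1.673264, sp=4, e=sp−y≈2.326736; I≈8.954544, D=e−e_prev≈4.016312; u=3/2·2.326736+1·8.954544+2·4.016312≈20.477272; next y=1/2·1.673264+1/4·20.477272≈5.955950
n=7: y≈5.955950, sp=4, e=sp−y≈-1.955950; I≈6.998594, D=e−e_prev≈-4.282686; u=3/2·(-1.955950)+1·6.998594+2·(-4.282686)≈-4.500703; next y=1/2·5.955950+1/4·(-4.500703)≈1.852799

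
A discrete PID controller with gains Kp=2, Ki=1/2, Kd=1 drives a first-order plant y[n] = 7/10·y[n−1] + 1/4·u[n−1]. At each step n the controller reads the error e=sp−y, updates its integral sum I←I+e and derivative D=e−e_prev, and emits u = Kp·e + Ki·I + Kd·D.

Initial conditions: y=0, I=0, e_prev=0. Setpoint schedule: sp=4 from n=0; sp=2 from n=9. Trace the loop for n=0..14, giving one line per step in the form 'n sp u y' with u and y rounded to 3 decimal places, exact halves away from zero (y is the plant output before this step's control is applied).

0 4 14.000 0.000
1 4 -0.250 3.500
2 4 7.394 2.388
3 4 3.125 3.520
4 4 5.459 3.245
5 4 4.192 3.636
6 4 4.915 3.593
7 4 4.548 3.744
8 4 4.779 3.758
9 2 -2.322 3.825
10 2 4.881 2.097
11 2 1.035 2.688
12 2 3.199 2.141
13 2 2.030 2.298
14 2 2.675 2.116

(exact arithmetic carried between steps; '≈' marks a value shown rounded to 6 d.p. or computed from one; I and e_prev carry over from the previous line; the table rounds u and y to 3 d.p., halves away from zero)
n=0: y=0, sp=4, e=sp−y=4; I=4, D=e−e_prev=4; u=2·4+1/2·4+1·4=14; next y=7/10·0+1/4·14=3.5
n=1: y=3.5, sp=4, e=sp−y=0.5; I=4.5, D=e−e_prev=-3.5; u=2·0.5+1/2·4.5+1·(-3.5)=-0.25; next y=7/10·3.5+1/4·(-0.25)=2.3875
n=2: y=2.3875, sp=4, e=sp−y=1.6125; I=6.1125, D=e−e_prev=1.1125; u=2·1.6125+1/2·6.1125+1·1.1125=7.39375; next y=7/10·2.3875+1/4·7.39375≈3.519688
n=3: y≈3.519688, sp=4, e=sp−y≈0.480313; I≈6.592813, D=e−e_prev≈-1.132188; u=2·0.480313+1/2·6.592813+1·(-1.132188)≈3.124844; next y=7/10·3.519688+1/4·3.124844≈3.244992
n=4: y≈3.244992, sp=4, e=sp−y≈0.755008; I≈7.347820, D=e−e_prev≈0.274695; u=2·0.755008+1/2·7.347820+1·0.274695≈5.458621; next y=7/10·3.244992+1/4·5.458621≈3.636150
n=5: y≈3.636150, sp=4, e=sp−y≈0.363850; I≈7.711671, D=e−e_prev≈-0.391158; u=2·0.363850+1/2·7.711671+1·(-0.391158)≈4.192378; next y=7/10·3.636150+1/4·4.192378≈3.593399
n=6: y≈3.593399, sp=4, e=sp−y≈0.406601; I≈8.118271, D=e−e_prev≈0.042750; u=2·0.406601+1/2·8.118271+1·0.042750≈4.915087; next y=7/10·3.593399+1/4·4.915087≈3.744151
n=7: y≈3.744151, sp=4, e=sp−y≈0.255849; I≈8.374120, D=e−e_prev≈-0.150752; u=2·0.255849+1/2·8.374120+1·(-0.150752)≈4.548005; next y=7/10·3.744151+1/4·4.548005≈3.757907
n=8: y≈3.757907, sp=4, e=sp−y≈0.242093; I≈8.616213, D=e−e_prev≈-0.013756; u=2·0.242093+1/2·8.616213+1·(-0.013756)≈4.778536; next y=7/10·3.757907+1/4·4.778536≈3.825169
n=9: y≈3.825169, sp=2, e=sp−y≈-1.825169; I≈6.791043, D=e−e_prev≈-2.067262; u=2·(-1.825169)+1/2·6.791043+1·(-2.067262)≈-2.322078; next y=7/10·3.825169+1/4·(-2.322078)≈2.097099
n=10: y≈2.097099, sp=2, e=sp−y≈-0.097099; I≈6.693945, D=e−e_prev≈1.728070; u=2·(-0.097099)+1/2·6.693945+1·1.728070≈4.880845; next y=7/10·2.097099+1/4·4.880845≈2.688180
n=11: y≈2.688180, sp=2, e=sp−y≈-0.688180; I≈6.005764, D=e−e_prev≈-0.591082; u=2·(-0.688180)+1/2·6.005764+1·(-0.591082)≈1.035440; next y=7/10·2.688180+1/4·1.035440≈2.140586
n=12: y≈2.140586, sp=2, e=sp−y≈-0.140586; I≈5.865178, D=e−e_prev≈0.547594; u=2·(-0.140586)+1/2·5.865178+1·0.547594≈3.199011; next y=7/10·2.140586+1/4·3.199011≈2.298163
n=13: y≈2.298163, sp=2, e=sp−y≈-0.298163; I≈5.567015, D=e−e_prev≈-0.157577; u=2·(-0.298163)+1/2·5.567015+1·(-0.157577)≈2.029605; next y=7/10·2.298163+1/4·2.029605≈2.116115
n=14: y≈2.116115, sp=2, e=sp−y≈-0.116115; I≈5.450900, D=e−e_prev≈0.182048; u=2·(-0.116115)+1/2·5.450900+1·0.182048≈2.675267; next y=7/10·2.116115+1/4·2.675267≈2.150097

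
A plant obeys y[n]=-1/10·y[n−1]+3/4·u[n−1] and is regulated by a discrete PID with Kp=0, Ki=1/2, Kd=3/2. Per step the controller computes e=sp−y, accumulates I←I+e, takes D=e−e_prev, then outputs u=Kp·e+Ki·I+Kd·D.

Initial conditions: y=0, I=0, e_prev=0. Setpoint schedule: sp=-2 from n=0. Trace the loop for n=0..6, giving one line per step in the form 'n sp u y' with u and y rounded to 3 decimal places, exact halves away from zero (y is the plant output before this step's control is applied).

(exact arithmetic carried between steps; '≈' marks a value shown rounded to 6 d.p. or computed from one; I and e_prev carry over from the previous line; the table rounds u and y to 3 d.p., halves away from zero)
n=0: y=0, sp=-2, e=sp−y=-2; I=-2, D=e−e_prev=-2; u=0·(-2)+1/2·(-2)+3/2·(-2)=-4; next y=-1/10·0+3/4·(-4)=-3
n=1: y=-3, sp=-2, e=sp−y=1; I=-1, D=e−e_prev=3; u=0·1+1/2·(-1)+3/2·3=4; next y=-1/10·(-3)+3/4·4=3.3
n=2: y=3.3, sp=-2, e=sp−y=-5.3; I=-6.3, D=e−e_prev=-6.3; u=0·(-5.3)+1/2·(-6.3)+3/2·(-6.3)=-12.6; next y=-1/10·3.3+3/4·(-12.6)=-9.78
n=3: y=-9.78, sp=-2, e=sp−y=7.78; I=1.48, D=e−e_prev=13.08; u=0·7.78+1/2·1.48+3/2·13.08=20.36; next y=-1/10·(-9.78)+3/4·20.36=16.248
n=4: y=16.248, sp=-2, e=sp−y=-18.248; I=-16.768, D=e−e_prev=-26.028; u=0·(-18.248)+1/2·(-16.768)+3/2·(-26.028)=-47.426; next y=-1/10·16.248+3/4·(-47.426)=-37.1943
n=5: y=-37.1943, sp=-2, e=sp−y=35.1943; I=18.4263, D=e−e_prev=53.4423; u=0·35.1943+1/2·18.4263+3/2·53.4423=89.3766; next y=-1/10·(-37.1943)+3/4·89.3766=70.75188
n=6: y=70.75188, sp=-2, e=sp−y=-72.75188; I=-54.32558, D=e−e_prev=-107.94618; u=0·(-72.75188)+1/2·(-54.32558)+3/2·(-107.94618)=-189.08206; next y=-1/10·70.75188+3/4·(-189.08206)=-148.886733

0 -2 -4.000 0.000
1 -2 4.000 -3.000
2 -2 -12.600 3.300
3 -2 20.360 -9.780
4 -2 -47.426 16.248
5 -2 89.377 -37.194
6 -2 -189.082 70.752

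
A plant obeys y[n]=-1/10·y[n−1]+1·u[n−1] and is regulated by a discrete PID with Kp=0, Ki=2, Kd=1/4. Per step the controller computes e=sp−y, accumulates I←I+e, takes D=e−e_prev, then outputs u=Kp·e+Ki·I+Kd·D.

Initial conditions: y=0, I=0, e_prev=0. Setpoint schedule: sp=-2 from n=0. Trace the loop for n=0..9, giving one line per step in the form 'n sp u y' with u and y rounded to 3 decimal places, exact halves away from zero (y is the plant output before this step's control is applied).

0 -2 -4.500 0.000
1 -2 2.125 -4.500
2 -2 -9.919 2.575
3 -2 11.390 -10.176
4 -2 -26.259 12.408
5 -2 40.364 -27.500
6 -2 -77.495 43.114
7 -2 131.001 -81.806
8 -2 -237.840 139.182
9 -2 414.658 -251.758

(exact arithmetic carried between steps; '≈' marks a value shown rounded to 6 d.p. or computed from one; I and e_prev carry over from the previous line; the table rounds u and y to 3 d.p., halves away from zero)
n=0: y=0, sp=-2, e=sp−y=-2; I=-2, D=e−e_prev=-2; u=0·(-2)+2·(-2)+1/4·(-2)=-4.5; next y=-1/10·0+1·(-4.5)=-4.5
n=1: y=-4.5, sp=-2, e=sp−y=2.5; I=0.5, D=e−e_prev=4.5; u=0·2.5+2·0.5+1/4·4.5=2.125; next y=-1/10·(-4.5)+1·2.125=2.575
n=2: y=2.575, sp=-2, e=sp−y=-4.575; I=-4.075, D=e−e_prev=-7.075; u=0·(-4.575)+2·(-4.075)+1/4·(-7.075)=-9.91875; next y=-1/10·2.575+1·(-9.91875)=-10.17625
n=3: y=-10.17625, sp=-2, e=sp−y=8.17625; I=4.10125, D=e−e_prev=12.75125; u=0·8.17625+2·4.10125+1/4·12.75125≈11.390313; next y=-1/10·(-10.17625)+1·11.390313≈12.407938
n=4: y≈12.407938, sp=-2, e=sp−y≈-14.407938; I≈-10.306688, D=e−e_prev≈-22.584188; u=0·(-14.407938)+2·(-10.306688)+1/4·(-22.584188)≈-26.259422; next y=-1/10·12.407938+1·(-26.259422)≈-27.500216
n=5: y≈-27.500216, sp=-2, e=sp−y≈25.500216; I≈15.193528, D=e−e_prev≈39.908153; u=0·25.500216+2·15.193528+1/4·39.908153≈40.364095; next y=-1/10·(-27.500216)+1·40.364095≈43.114116
n=6: y≈43.114116, sp=-2, e=sp−y≈-45.114116; I≈-29.920588, D=e−e_prev≈-70.614332; u=0·(-45.114116)+2·(-29.920588)+1/4·(-70.614332)≈-77.494759; next y=-1/10·43.114116+1·(-77.494759)≈-81.806170
n=7: y≈-81.806170, sp=-2, e=sp−y≈79.806170; I≈49.885583, D=e−e_prev≈124.920287; u=0·79.806170+2·49.885583+1/4·124.920287≈131.001237; next y=-1/10·(-81.806170)+1·131.001237≈139.181854
n=8: y≈139.181854, sp=-2, e=sp−y≈-141.181854; I≈-91.296271, D=e−e_prev≈-220.988024; u=0·(-141.181854)+2·(-91.296271)+1/4·(-220.988024)≈-237.839548; next y=-1/10·139.181854+1·(-237.839548)≈-251.757734
n=9: y≈-251.757734, sp=-2, e=sp−y≈249.757734; I≈158.461463, D=e−e_prev≈390.939588; u=0·249.757734+2·158.461463+1/4·390.939588≈414.657822; next y=-1/10·(-251.757734)+1·414.657822≈439.833595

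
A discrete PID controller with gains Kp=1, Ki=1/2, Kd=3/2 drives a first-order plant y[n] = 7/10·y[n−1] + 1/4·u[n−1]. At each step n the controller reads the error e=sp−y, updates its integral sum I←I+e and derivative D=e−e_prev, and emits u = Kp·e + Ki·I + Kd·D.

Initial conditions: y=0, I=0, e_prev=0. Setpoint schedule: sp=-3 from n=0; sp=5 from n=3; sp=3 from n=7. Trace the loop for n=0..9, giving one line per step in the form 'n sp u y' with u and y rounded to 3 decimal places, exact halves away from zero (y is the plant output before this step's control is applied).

0 -3 -9.000 0.000
1 -3 0.750 -2.250
2 -3 -5.588 -1.388
3 5 21.842 -2.368
4 5 -6.458 3.803
5 5 11.663 1.048
6 5 1.702 3.649
7 3 2.287 2.980
8 3 5.260 2.658
9 3 3.395 3.175

(exact arithmetic carried between steps; '≈' marks a value shown rounded to 6 d.p. or computed from one; I and e_prev carry over from the previous line; the table rounds u and y to 3 d.p., halves away from zero)
n=0: y=0, sp=-3, e=sp−y=-3; I=-3, D=e−e_prev=-3; u=1·(-3)+1/2·(-3)+3/2·(-3)=-9; next y=7/10·0+1/4·(-9)=-2.25
n=1: y=-2.25, sp=-3, e=sp−y=-0.75; I=-3.75, D=e−e_prev=2.25; u=1·(-0.75)+1/2·(-3.75)+3/2·2.25=0.75; next y=7/10·(-2.25)+1/4·0.75=-1.3875
n=2: y=-1.3875, sp=-3, e=sp−y=-1.6125; I=-5.3625, D=e−e_prev=-0.8625; u=1·(-1.6125)+1/2·(-5.3625)+3/2·(-0.8625)=-5.5875; next y=7/10·(-1.3875)+1/4·(-5.5875)=-2.368125
n=3: y=-2.368125, sp=5, e=sp−y=7.368125; I=2.005625, D=e−e_prev=8.980625; u=1·7.368125+1/2·2.005625+3/2·8.980625=21.841875; next y=7/10·(-2.368125)+1/4·21.841875≈3.802781
n=4: y≈3.802781, sp=5, e=sp−y≈1.197219; I≈3.202844, D=e−e_prev≈-6.170906; u=1·1.197219+1/2·3.202844+3/2·(-6.170906)≈-6.457719; next y=7/10·3.802781+1/4·(-6.457719)≈1.047517
n=5: y≈1.047517, sp=5, e=sp−y≈3.952483; I≈7.155327, D=e−e_prev≈2.755264; u=1·3.952483+1/2·7.155327+3/2·2.755264≈11.663042; next y=7/10·1.047517+1/4·11.663042≈3.649023
n=6: y≈3.649023, sp=5, e=sp−y≈1.350977; I≈8.506304, D=e−e_prev≈-2.601505; u=1·1.350977+1/2·8.506304+3/2·(-2.601505)≈1.701871; next y=7/10·3.649023+1/4·1.701871≈2.979784
n=7: y≈2.979784, sp=3, e=sp−y≈0.020216; I≈8.526520, D=e−e_prev≈-1.330761; u=1·0.020216+1/2·8.526520+3/2·(-1.330761)≈2.287335; next y=7/10·2.979784+1/4·2.287335≈2.657682
n=8: y≈2.657682, sp=3, e=sp−y≈0.342318; I≈8.868838, D=e−e_prev≈0.322101; u=1·0.342318+1/2·8.868838+3/2·0.322101≈5.259889; next y=7/10·2.657682+1/4·5.259889≈3.175350
n=9: y≈3.175350, sp=3, e=sp−y≈-0.175350; I≈8.693488, D=e−e_prev≈-0.517668; u=1·(-0.175350)+1/2·8.693488+3/2·(-0.517668)≈3.394893; next y=7/10·3.175350+1/4·3.394893≈3.071468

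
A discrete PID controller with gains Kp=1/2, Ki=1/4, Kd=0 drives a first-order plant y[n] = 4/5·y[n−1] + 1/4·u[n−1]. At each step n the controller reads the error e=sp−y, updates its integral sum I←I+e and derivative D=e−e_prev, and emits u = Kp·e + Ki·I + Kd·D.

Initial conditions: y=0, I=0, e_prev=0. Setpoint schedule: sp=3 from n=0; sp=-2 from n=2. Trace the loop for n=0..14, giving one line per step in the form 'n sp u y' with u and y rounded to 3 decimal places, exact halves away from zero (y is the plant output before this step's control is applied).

0 3 2.250 0.000
1 3 2.578 0.563
2 -2 -0.962 1.095
3 -2 -1.391 0.635
4 -2 -1.693 0.161
5 -2 -1.892 -0.295
6 -2 -2.008 -0.709
7 -2 -2.060 -1.069
8 -2 -2.067 -1.370
9 -2 -2.043 -1.613
10 -2 -1.998 -1.801
11 -2 -1.943 -1.940
12 -2 -1.885 -2.038
13 -2 -1.828 -2.102
14 -2 -1.775 -2.138

(exact arithmetic carried between steps; '≈' marks a value shown rounded to 6 d.p. or computed from one; I and e_prev carry over from the previous line; the table rounds u and y to 3 d.p., halves away from zero)
n=0: y=0, sp=3, e=sp−y=3; I=3, D=e−e_prev=3; u=1/2·3+1/4·3+0·3=2.25; next y=4/5·0+1/4·2.25=0.5625
n=1: y=0.5625, sp=3, e=sp−y=2.4375; I=5.4375, D=e−e_prev=-0.5625; u=1/2·2.4375+1/4·5.4375+0·(-0.5625)=2.578125; next y=4/5·0.5625+1/4·2.578125≈1.094531
n=2: y≈1.094531, sp=-2, e=sp−y≈-3.094531; I≈2.342969, D=e−e_prev≈-5.532031; u=1/2·(-3.094531)+1/4·2.342969+0·(-5.532031)≈-0.961523; next y=4/5·1.094531+1/4·(-0.961523)≈0.635244
n=3: y≈0.635244, sp=-2, e=sp−y≈-2.635244; I≈-0.292275, D=e−e_prev≈0.459287; u=1/2·(-2.635244)+1/4·(-0.292275)+0·0.459287≈-1.390691; next y=4/5·0.635244+1/4·(-1.390691)≈0.160523
n=4: y≈0.160523, sp=-2, e=sp−y≈-2.160523; I≈-2.452798, D=e−e_prev≈0.474722; u=1/2·(-2.160523)+1/4·(-2.452798)+0·0.474722≈-1.693461; next y=4/5·0.160523+1/4·(-1.693461)≈-0.294947
n=5: y≈-0.294947, sp=-2, e=sp−y≈-1.705053; I≈-4.157851, D=e−e_prev≈0.455470; u=1/2·(-1.705053)+1/4·(-4.157851)+0·0.455470≈-1.891989; next y=4/5·(-0.294947)+1/4·(-1.891989)≈-0.708955
n=6: y≈-0.708955, sp=-2, e=sp−y≈-1.291045; I≈-5.448896, D=e−e_prev≈0.414008; u=1/2·(-1.291045)+1/4·(-5.448896)+0·0.414008≈-2.007746; next y=4/5·(-0.708955)+1/4·(-2.007746)≈-1.069101
n=7: y≈-1.069101, sp=-2, e=sp−y≈-0.930899; I≈-6.379795, D=e−e_prev≈0.360146; u=1/2·(-0.930899)+1/4·(-6.379795)+0·0.360146≈-2.060399; next y=4/5·(-1.069101)+1/4·(-2.060399)≈-1.370380
n=8: y≈-1.370380, sp=-2, e=sp−y≈-0.629620; I≈-7.009415, D=e−e_prev≈0.301280; u=1/2·(-0.629620)+1/4·(-7.009415)+0·0.301280≈-2.067164; next y=4/5·(-1.370380)+1/4·(-2.067164)≈-1.613095
n=9: y≈-1.613095, sp=-2, e=sp−y≈-0.386905; I≈-7.396320, D=e−e_prev≈0.242715; u=1/2·(-0.386905)+1/4·(-7.396320)+0·0.242715≈-2.042533; next y=4/5·(-1.613095)+1/4·(-2.042533)≈-1.801109
n=10: y≈-1.801109, sp=-2, e=sp−y≈-0.198891; I≈-7.595211, D=e−e_prev≈0.188014; u=1/2·(-0.198891)+1/4·(-7.595211)+0·0.188014≈-1.998248; next y=4/5·(-1.801109)+1/4·(-1.998248)≈-1.940449
n=11: y≈-1.940449, sp=-2, e=sp−y≈-0.059551; I≈-7.654762, D=e−e_prev≈0.139340; u=1/2·(-0.059551)+1/4·(-7.654762)+0·0.139340≈-1.943466; next y=4/5·(-1.940449)+1/4·(-1.943466)≈-2.038226
n=12: y≈-2.038226, sp=-2, e=sp−y≈0.038226; I≈-7.616536, D=e−e_prev≈0.097777; u=1/2·0.038226+1/4·(-7.616536)+0·0.097777≈-1.885021; next y=4/5·(-2.038226)+1/4·(-1.885021)≈-2.101836
n=13: y≈-2.101836, sp=-2, e=sp−y≈0.101836; I≈-7.514700, D=e−e_prev≈0.063610; u=1/2·0.101836+1/4·(-7.514700)+0·0.063610≈-1.827757; next y=4/5·(-2.101836)+1/4·(-1.827757)≈-2.138408
n=14: y≈-2.138408, sp=-2, e=sp−y≈0.138408; I≈-7.376292, D=e−e_prev≈0.036572; u=1/2·0.138408+1/4·(-7.376292)+0·0.036572≈-1.774869; next y=4/5·(-2.138408)+1/4·(-1.774869)≈-2.154444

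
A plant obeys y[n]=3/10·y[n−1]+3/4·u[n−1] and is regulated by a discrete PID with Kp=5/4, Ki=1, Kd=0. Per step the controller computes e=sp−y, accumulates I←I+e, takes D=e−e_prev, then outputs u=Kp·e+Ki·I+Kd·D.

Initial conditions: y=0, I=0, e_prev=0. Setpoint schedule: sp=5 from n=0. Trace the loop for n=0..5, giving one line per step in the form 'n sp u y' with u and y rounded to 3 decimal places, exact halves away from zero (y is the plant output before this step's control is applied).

0 5 11.250 0.000
1 5 -2.734 8.438
2 5 11.731 0.480
3 5 -2.789 8.943
4 5 12.060 0.591
5 5 -2.951 9.222

(exact arithmetic carried between steps; '≈' marks a value shown rounded to 6 d.p. or computed from one; I and e_prev carry over from the previous line; the table rounds u and y to 3 d.p., halves away from zero)
n=0: y=0, sp=5, e=sp−y=5; I=5, D=e−e_prev=5; u=5/4·5+1·5+0·5=11.25; next y=3/10·0+3/4·11.25=8.4375
n=1: y=8.4375, sp=5, e=sp−y=-3.4375; I=1.5625, D=e−e_prev=-8.4375; u=5/4·(-3.4375)+1·1.5625+0·(-8.4375)=-2.734375; next y=3/10·8.4375+3/4·(-2.734375)≈0.480469
n=2: y≈0.480469, sp=5, e=sp−y≈4.519531; I≈6.082031, D=e−e_prev≈7.957031; u=5/4·4.519531+1·6.082031+0·7.957031≈11.731445; next y=3/10·0.480469+3/4·11.731445≈8.942725
n=3: y≈8.942725, sp=5, e=sp−y≈-3.942725; I≈2.139307, D=e−e_prev≈-8.462256; u=5/4·(-3.942725)+1·2.139307+0·(-8.462256)≈-2.789099; next y=3/10·8.942725+3/4·(-2.789099)≈0.590993
n=4: y≈0.590993, sp=5, e=sp−y≈4.409007; I≈6.548314, D=e−e_prev≈8.351732; u=5/4·4.409007+1·6.548314+0·8.351732≈12.059572; next y=3/10·0.590993+3/4·12.059572≈9.221977
n=5: y≈9.221977, sp=5, e=sp−y≈-4.221977; I≈2.326336, D=e−e_prev≈-8.630984; u=5/4·(-4.221977)+1·2.326336+0·(-8.630984)≈-2.951135; next y=3/10·9.221977+3/4·(-2.951135)≈0.553242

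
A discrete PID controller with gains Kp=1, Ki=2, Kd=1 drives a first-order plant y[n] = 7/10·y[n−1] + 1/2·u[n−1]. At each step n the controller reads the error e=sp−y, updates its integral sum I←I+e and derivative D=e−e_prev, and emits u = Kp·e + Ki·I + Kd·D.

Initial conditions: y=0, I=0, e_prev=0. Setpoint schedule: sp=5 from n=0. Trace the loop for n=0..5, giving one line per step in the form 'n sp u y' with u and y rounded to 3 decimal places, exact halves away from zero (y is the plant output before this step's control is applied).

(exact arithmetic carried between steps; '≈' marks a value shown rounded to 6 d.p. or computed from one; I and e_prev carry over from the previous line; the table rounds u and y to 3 d.p., halves away from zero)
n=0: y=0, sp=5, e=sp−y=5; I=5, D=e−e_prev=5; u=1·5+2·5+1·5=20; next y=7/10·0+1/2·20=10
n=1: y=10, sp=5, e=sp−y=-5; I=0, D=e−e_prev=-10; u=1·(-5)+2·0+1·(-10)=-15; next y=7/10·10+1/2·(-15)=-0.5
n=2: y=-0.5, sp=5, e=sp−y=5.5; I=5.5, D=e−e_prev=10.5; u=1·5.5+2·5.5+1·10.5=27; next y=7/10·(-0.5)+1/2·27=13.15
n=3: y=13.15, sp=5, e=sp−y=-8.15; I=-2.65, D=e−e_prev=-13.65; u=1·(-8.15)+2·(-2.65)+1·(-13.65)=-27.1; next y=7/10·13.15+1/2·(-27.1)=-4.345
n=4: y=-4.345, sp=5, e=sp−y=9.345; I=6.695, D=e−e_prev=17.495; u=1·9.345+2·6.695+1·17.495=40.23; next y=7/10·(-4.345)+1/2·40.23=17.0735
n=5: y=17.0735, sp=5, e=sp−y=-12.0735; I=-5.3785, D=e−e_prev=-21.4185; u=1·(-12.0735)+2·(-5.3785)+1·(-21.4185)=-44.249; next y=7/10·17.0735+1/2·(-44.249)=-10.17305

0 5 20.000 0.000
1 5 -15.000 10.000
2 5 27.000 -0.500
3 5 -27.100 13.150
4 5 40.230 -4.345
5 5 -44.249 17.074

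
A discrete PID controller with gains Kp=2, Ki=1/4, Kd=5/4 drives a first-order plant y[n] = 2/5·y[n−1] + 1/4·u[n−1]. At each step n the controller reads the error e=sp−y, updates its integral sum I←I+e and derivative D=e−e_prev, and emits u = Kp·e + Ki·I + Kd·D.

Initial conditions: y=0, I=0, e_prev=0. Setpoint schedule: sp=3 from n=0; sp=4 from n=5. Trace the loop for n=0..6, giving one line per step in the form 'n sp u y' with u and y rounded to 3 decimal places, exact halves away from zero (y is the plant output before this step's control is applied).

(exact arithmetic carried between steps; '≈' marks a value shown rounded to 6 d.p. or computed from one; I and e_prev carry over from the previous line; the table rounds u and y to 3 d.p., halves away from zero)
n=0: y=0, sp=3, e=sp−y=3; I=3, D=e−e_prev=3; u=2·3+1/4·3+5/4·3=10.5; next y=2/5·0+1/4·10.5=2.625
n=1: y=2.625, sp=3, e=sp−y=0.375; I=3.375, D=e−e_prev=-2.625; u=2·0.375+1/4·3.375+5/4·(-2.625)=-1.6875; next y=2/5·2.625+1/4·(-1.6875)=0.628125
n=2: y=0.628125, sp=3, e=sp−y=2.371875; I=5.746875, D=e−e_prev=1.996875; u=2·2.371875+1/4·5.746875+5/4·1.996875≈8.676563; next y=2/5·0.628125+1/4·8.676563≈2.420391
n=3: y≈2.420391, sp=3, e=sp−y≈0.579609; I≈6.326484, D=e−e_prev≈-1.792266; u=2·0.579609+1/4·6.326484+5/4·(-1.792266)≈0.500508; next y=2/5·2.420391+1/4·0.500508≈1.093283
n=4: y≈1.093283, sp=3, e=sp−y≈1.906717; I≈8.233201, D=e−e_prev≈1.327107; u=2·1.906717+1/4·8.233201+5/4·1.327107≈7.530618; next y=2/5·1.093283+1/4·7.530618≈2.319968
n=5: y≈2.319968, sp=4, e=sp−y≈1.680032; I≈9.913233, D=e−e_prev≈-0.226685; u=2·1.680032+1/4·9.913233+5/4·(-0.226685)≈5.555017; next y=2/5·2.319968+1/4·5.555017≈2.316741
n=6: y≈2.316741, sp=4, e=sp−y≈1.683259; I≈11.596492, D=e−e_prev≈0.003226; u=2·1.683259+1/4·11.596492+5/4·0.003226≈6.269673; next y=2/5·2.316741+1/4·6.269673≈2.494115

0 3 10.500 0.000
1 3 -1.688 2.625
2 3 8.677 0.628
3 3 0.501 2.420
4 3 7.531 1.093
5 4 5.555 2.320
6 4 6.270 2.317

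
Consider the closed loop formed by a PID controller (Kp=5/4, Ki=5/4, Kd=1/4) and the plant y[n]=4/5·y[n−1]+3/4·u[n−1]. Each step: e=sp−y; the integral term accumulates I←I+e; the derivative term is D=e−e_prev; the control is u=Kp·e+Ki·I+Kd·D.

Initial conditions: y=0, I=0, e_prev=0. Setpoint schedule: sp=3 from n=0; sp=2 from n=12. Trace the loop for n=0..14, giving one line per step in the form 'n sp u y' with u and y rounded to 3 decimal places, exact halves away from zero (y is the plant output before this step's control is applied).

0 3 8.250 0.000
1 3 -5.766 6.188
2 3 7.092 0.626
3 3 -5.613 5.819
4 3 6.939 0.445
5 3 -5.278 5.561
6 3 6.744 0.490
7 3 -5.026 5.450
8 3 6.515 0.590
9 3 -4.801 5.359
10 3 6.292 0.686
11 3 -4.584 5.268
12 2 3.328 0.777
13 2 -2.452 3.117
14 2 3.509 0.654

(exact arithmetic carried between steps; '≈' marks a value shown rounded to 6 d.p. or computed from one; I and e_prev carry over from the previous line; the table rounds u and y to 3 d.p., halves away from zero)
n=0: y=0, sp=3, e=sp−y=3; I=3, D=e−e_prev=3; u=5/4·3+5/4·3+1/4·3=8.25; next y=4/5·0+3/4·8.25=6.1875
n=1: y=6.1875, sp=3, e=sp−y=-3.1875; I=-0.1875, D=e−e_prev=-6.1875; u=5/4·(-3.1875)+5/4·(-0.1875)+1/4·(-6.1875)=-5.765625; next y=4/5·6.1875+3/4·(-5.765625)≈0.625781
n=2: y≈0.625781, sp=3, e=sp−y≈2.374219; I≈2.186719, D=e−e_prev≈5.561719; u=5/4·2.374219+5/4·2.186719+1/4·5.561719≈7.091602; next y=4/5·0.625781+3/4·7.091602≈5.819326
n=3: y≈5.819326, sp=3, e=sp−y≈-2.819326; I≈-0.632607, D=e−e_prev≈-5.193545; u=5/4·(-2.819326)+5/4·(-0.632607)+1/4·(-5.193545)≈-5.613303; next y=4/5·5.819326+3/4·(-5.613303)≈0.445484
n=4: y≈0.445484, sp=3, e=sp−y≈2.554516; I≈1.921909, D=e−e_prev≈5.373843; u=5/4·2.554516+5/4·1.921909+1/4·5.373843≈6.938993; next y=4/5·0.445484+3/4·6.938993≈5.560631
n=5: y≈5.560631, sp=3, e=sp−y≈-2.560631; I≈-0.638722, D=e−e_prev≈-5.115148; u=5/4·(-2.560631)+5/4·(-0.638722)+1/4·(-5.115148)≈-5.277979; next y=4/5·5.560631+3/4·(-5.277979)≈0.490021
n=6: y≈0.490021, sp=3, e=sp−y≈2.509979; I≈1.871257, D=e−e_prev≈5.070610; u=5/4·2.509979+5/4·1.871257+1/4·5.070610≈6.744197; next y=4/5·0.490021+3/4·6.744197≈5.450165
n=7: y≈5.450165, sp=3, e=sp−y≈-2.450165; I≈-0.578908, D=e−e_prev≈-4.960144; u=5/4·(-2.450165)+5/4·(-0.578908)+1/4·(-4.960144)≈-5.026377; next y=4/5·5.450165+3/4·(-5.026377)≈0.590349
n=8: y≈0.590349, sp=3, e=sp−y≈2.409651; I≈1.830743, D=e−e_prev≈4.859816; u=5/4·2.409651+5/4·1.830743+1/4·4.859816≈6.515446; next y=4/5·0.590349+3/4·6.515446≈5.358864
n=9: y≈5.358864, sp=3, e=sp−y≈-2.358864; I≈-0.528121, D=e−e_prev≈-4.768515; u=5/4·(-2.358864)+5/4·(-0.528121)+1/4·(-4.768515)≈-4.800860; next y=4/5·5.358864+3/4·(-4.800860)≈0.686446
n=10: y≈0.686446, sp=3, e=sp−y≈2.313554; I≈1.785433, D=e−e_prev≈4.672418; u=5/4·2.313554+5/4·1.785433+1/4·4.672418≈6.291838; next y=4/5·0.686446+3/4·6.291838≈5.268035
n=11: y≈5.268035, sp=3, e=sp−y≈-2.268035; I≈-0.482602, D=e−e_prev≈-4.581589; u=5/4·(-2.268035)+5/4·(-0.482602)+1/4·(-4.581589)≈-4.583694; next y=4/5·5.268035+3/4·(-4.583694)≈0.776657
n=12: y≈0.776657, sp=2, e=sp−y≈1.223343; I≈0.740740, D=e−e_prev≈3.491378; u=5/4·1.223343+5/4·0.740740+1/4·3.491378≈3.327948; next y=4/5·0.776657+3/4·3.327948≈3.117287
n=13: y≈3.117287, sp=2, e=sp−y≈-1.117287; I≈-0.376547, D=e−e_prev≈-2.340629; u=5/4·(-1.117287)+5/4·(-0.376547)+1/4·(-2.340629)≈-2.452449; next y=4/5·3.117287+3/4·(-2.452449)≈0.654493
n=14: y≈0.654493, sp=2, e=sp−y≈1.345507; I≈0.968961, D=e−e_prev≈2.462794; u=5/4·1.345507+5/4·0.968961+1/4·2.462794≈3.508784; next y=4/5·0.654493+3/4·3.508784≈3.155182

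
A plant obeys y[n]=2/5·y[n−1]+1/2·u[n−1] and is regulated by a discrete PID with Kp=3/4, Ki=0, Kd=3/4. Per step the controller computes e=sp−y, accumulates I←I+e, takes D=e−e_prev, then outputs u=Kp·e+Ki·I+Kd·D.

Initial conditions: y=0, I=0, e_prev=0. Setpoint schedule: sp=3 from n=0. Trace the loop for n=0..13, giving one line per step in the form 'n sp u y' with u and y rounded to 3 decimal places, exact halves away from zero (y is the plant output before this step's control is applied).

0 3 4.500 0.000
1 3 -1.125 2.250
2 3 3.431 0.338
3 3 -0.273 1.851
4 3 2.732 0.604
5 3 0.291 1.608
6 3 2.273 0.789
7 3 0.664 1.452
8 3 1.970 0.913
9 3 0.910 1.350
10 3 1.770 0.995
11 3 1.071 1.283
12 3 1.639 1.049
13 3 1.178 1.239

(exact arithmetic carried between steps; '≈' marks a value shown rounded to 6 d.p. or computed from one; I and e_prev carry over from the previous line; the table rounds u and y to 3 d.p., halves away from zero)
n=0: y=0, sp=3, e=sp−y=3; I=3, D=e−e_prev=3; u=3/4·3+0·3+3/4·3=4.5; next y=2/5·0+1/2·4.5=2.25
n=1: y=2.25, sp=3, e=sp−y=0.75; I=3.75, D=e−e_prev=-2.25; u=3/4·0.75+0·3.75+3/4·(-2.25)=-1.125; next y=2/5·2.25+1/2·(-1.125)=0.3375
n=2: y=0.3375, sp=3, e=sp−y=2.6625; I=6.4125, D=e−e_prev=1.9125; u=3/4·2.6625+0·6.4125+3/4·1.9125=3.43125; next y=2/5·0.3375+1/2·3.43125=1.850625
n=3: y=1.850625, sp=3, e=sp−y=1.149375; I=7.561875, D=e−e_prev=-1.513125; u=3/4·1.149375+0·7.561875+3/4·(-1.513125)≈-0.272813; next y=2/5·1.850625+1/2·(-0.272813)≈0.603844
n=4: y≈0.603844, sp=3, e=sp−y≈2.396156; I≈9.958031, D=e−e_prev≈1.246781; u=3/4·2.396156+0·9.958031+3/4·1.246781≈2.732203; next y=2/5·0.603844+1/2·2.732203≈1.607639
n=5: y≈1.607639, sp=3, e=sp−y≈1.392361; I≈11.350392, D=e−e_prev≈-1.003795; u=3/4·1.392361+0·11.350392+3/4·(-1.003795)≈0.291424; next y=2/5·1.607639+1/2·0.291424≈0.788768
n=6: y≈0.788768, sp=3, e=sp−y≈2.211232; I≈13.561624, D=e−e_prev≈0.818871; u=3/4·2.211232+0·13.561624+3/4·0.818871≈2.272578; next y=2/5·0.788768+1/2·2.272578≈1.451796
n=7: y≈1.451796, sp=3, e=sp−y≈1.548204; I≈15.109829, D=e−e_prev≈-0.663028; u=3/4·1.548204+0·15.109829+3/4·(-0.663028)≈0.663882; next y=2/5·1.451796+1/2·0.663882≈0.912659
n=8: y≈0.912659, sp=3, e=sp−y≈2.087341; I≈17.197169, D=e−e_prev≈0.539137; u=3/4·2.087341+0·17.197169+3/4·0.539137≈1.969858; next y=2/5·0.912659+1/2·1.969858≈1.349993
n=9: y≈1.349993, sp=3, e=sp−y≈1.650007; I≈18.847176, D=e−e_prev≈-0.437333; u=3/4·1.650007+0·18.847176+3/4·(-0.437333)≈0.909505; next y=2/5·1.349993+1/2·0.909505≈0.994750
n=10: y≈0.994750, sp=3, e=sp−y≈2.005250; I≈20.852427, D=e−e_prev≈0.355243; u=3/4·2.005250+0·20.852427+3/4·0.355243≈1.770370; next y=2/5·0.994750+1/2·1.770370≈1.283085
n=11: y≈1.283085, sp=3, e=sp−y≈1.716915; I≈22.569342, D=e−e_prev≈-0.288335; u=3/4·1.716915+0·22.569342+3/4·(-0.288335)≈1.071435; next y=2/5·1.283085+1/2·1.071435≈1.048951
n=12: y≈1.048951, sp=3, e=sp−y≈1.951049; I≈24.520390, D=e−e_prev≈0.234133; u=3/4·1.951049+0·24.520390+3/4·0.234133≈1.638886; next y=2/5·1.048951+1/2·1.638886≈1.239024
n=13: y≈1.239024, sp=3, e=sp−y≈1.760976; I≈26.281367, D=e−e_prev≈-0.190072; u=3/4·1.760976+0·26.281367+3/4·(-0.190072)≈1.178178; next y=2/5·1.239024+1/2·1.178178≈1.084698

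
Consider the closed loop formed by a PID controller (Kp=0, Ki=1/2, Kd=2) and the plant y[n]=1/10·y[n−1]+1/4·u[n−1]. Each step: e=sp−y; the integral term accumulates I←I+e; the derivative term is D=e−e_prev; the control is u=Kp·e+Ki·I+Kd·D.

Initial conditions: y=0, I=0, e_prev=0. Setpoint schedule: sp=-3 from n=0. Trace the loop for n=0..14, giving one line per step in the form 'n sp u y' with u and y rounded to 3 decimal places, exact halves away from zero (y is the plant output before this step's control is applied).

(exact arithmetic carried between steps; '≈' marks a value shown rounded to 6 d.p. or computed from one; I and e_prev carry over from the previous line; the table rounds u and y to 3 d.p., halves away from zero)
n=0: y=0, sp=-3, e=sp−y=-3; I=-3, D=e−e_prev=-3; u=0·(-3)+1/2·(-3)+2·(-3)=-7.5; next y=1/10·0+1/4·(-7.5)=-1.875
n=1: y=-1.875, sp=-3, e=sp−y=-1.125; I=-4.125, D=e−e_prev=1.875; u=0·(-1.125)+1/2·(-4.125)+2·1.875=1.6875; next y=1/10·(-1.875)+1/4·1.6875=0.234375
n=2: y=0.234375, sp=-3, e=sp−y=-3.234375; I=-7.359375, D=e−e_prev=-2.109375; u=0·(-3.234375)+1/2·(-7.359375)+2·(-2.109375)≈-7.898438; next y=1/10·0.234375+1/4·(-7.898438)≈-1.951172
n=3: y≈-1.951172, sp=-3, e=sp−y≈-1.048828; I≈-8.408203, D=e−e_prev≈2.185547; u=0·(-1.048828)+1/2·(-8.408203)+2·2.185547≈0.166992; next y=1/10·(-1.951172)+1/4·0.166992≈-0.153369
n=4: y≈-0.153369, sp=-3, e=sp−y≈-2.846631; I≈-11.254834, D=e−e_prev≈-1.797803; u=0·(-2.846631)+1/2·(-11.254834)+2·(-1.797803)≈-9.223022; next y=1/10·(-0.153369)+1/4·(-9.223022)≈-2.321093
n=5: y≈-2.321093, sp=-3, e=sp−y≈-0.678907; I≈-11.933741, D=e−e_prev≈2.167723; u=0·(-0.678907)+1/2·(-11.933741)+2·2.167723≈-1.631424; next y=1/10·(-2.321093)+1/4·(-1.631424)≈-0.639965
n=6: y≈-0.639965, sp=-3, e=sp−y≈-2.360035; I≈-14.293776, D=e−e_prev≈-1.681127; u=0·(-2.360035)+1/2·(-14.293776)+2·(-1.681127)≈-10.509143; next y=1/10·(-0.639965)+1/4·(-10.509143)≈-2.691282
n=7: y≈-2.691282, sp=-3, e=sp−y≈-0.308718; I≈-14.602494, D=e−e_prev≈2.051317; u=0·(-0.308718)+1/2·(-14.602494)+2·2.051317≈-3.198613; next y=1/10·(-2.691282)+1/4·(-3.198613)≈-1.068781
n=8: y≈-1.068781, sp=-3, e=sp−y≈-1.931219; I≈-16.533713, D=e−e_prev≈-1.622501; u=0·(-1.931219)+1/2·(-16.533713)+2·(-1.622501)≈-11.511858; next y=1/10·(-1.068781)+1/4·(-11.511858)≈-2.984843
n=9: y≈-2.984843, sp=-3, e=sp−y≈-0.015157; I≈-16.548870, D=e−e_prev≈1.916061; u=0·(-0.015157)+1/2·(-16.548870)+2·1.916061≈-4.442313; next y=1/10·(-2.984843)+1/4·(-4.442313)≈-1.409062
n=10: y≈-1.409062, sp=-3, e=sp−y≈-1.590938; I≈-18.139807, D=e−e_prev≈-1.575780; u=0·(-1.590938)+1/2·(-18.139807)+2·(-1.575780)≈-12.221464; next y=1/10·(-1.409062)+1/4·(-12.221464)≈-3.196272
n=11: y≈-3.196272, sp=-3, e=sp−y≈0.196272; I≈-17.943535, D=e−e_prev≈1.787210; u=0·0.196272+1/2·(-17.943535)+2·1.787210≈-5.397348; next y=1/10·(-3.196272)+1/4·(-5.397348)≈-1.668964
n=12: y≈-1.668964, sp=-3, e=sp−y≈-1.331036; I≈-19.274571, D=e−e_prev≈-1.527308; u=0·(-1.331036)+1/2·(-19.274571)+2·(-1.527308)≈-12.691901; next y=1/10·(-1.668964)+1/4·(-12.691901)≈-3.339872
n=13: y≈-3.339872, sp=-3, e=sp−y≈0.339872; I≈-18.934699, D=e−e_prev≈1.670908; u=0·0.339872+1/2·(-18.934699)+2·1.670908≈-6.125535; next y=1/10·(-3.339872)+1/4·(-6.125535)≈-1.865371
n=14: y≈-1.865371, sp=-3, e=sp−y≈-1.134629; I≈-20.069328, D=e−e_prev≈-1.474501; u=0·(-1.134629)+1/2·(-20.069328)+2·(-1.474501)≈-12.983666; next y=1/10·(-1.865371)+1/4·(-12.983666)≈-3.432454

0 -3 -7.500 0.000
1 -3 1.688 -1.875
2 -3 -7.898 0.234
3 -3 0.167 -1.951
4 -3 -9.223 -0.153
5 -3 -1.631 -2.321
6 -3 -10.509 -0.640
7 -3 -3.199 -2.691
8 -3 -11.512 -1.069
9 -3 -4.442 -2.985
10 -3 -12.221 -1.409
11 -3 -5.397 -3.196
12 -3 -12.692 -1.669
13 -3 -6.126 -3.340
14 -3 -12.984 -1.865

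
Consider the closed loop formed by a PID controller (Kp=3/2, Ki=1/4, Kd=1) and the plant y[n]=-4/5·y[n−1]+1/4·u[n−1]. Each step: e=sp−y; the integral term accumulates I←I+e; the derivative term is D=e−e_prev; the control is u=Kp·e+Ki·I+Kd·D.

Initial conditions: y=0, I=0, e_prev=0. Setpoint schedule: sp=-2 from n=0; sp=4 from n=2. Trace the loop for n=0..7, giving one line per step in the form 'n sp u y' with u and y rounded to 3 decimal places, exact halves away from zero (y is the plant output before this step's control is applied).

(exact arithmetic carried between steps; '≈' marks a value shown rounded to 6 d.p. or computed from one; I and e_prev carry over from the previous line; the table rounds u and y to 3 d.p., halves away from zero)
n=0: y=0, sp=-2, e=sp−y=-2; I=-2, D=e−e_prev=-2; u=3/2·(-2)+1/4·(-2)+1·(-2)=-5.5; next y=-4/5·0+1/4·(-5.5)=-1.375
n=1: y=-1.375, sp=-2, e=sp−y=-0.625; I=-2.625, D=e−e_prev=1.375; u=3/2·(-0.625)+1/4·(-2.625)+1·1.375=-0.21875; next y=-4/5·(-1.375)+1/4·(-0.21875)≈1.045313
n=2: y≈1.045313, sp=4, e=sp−y≈2.954688; I≈0.329688, D=e−e_prev≈3.579688; u=3/2·2.954688+1/4·0.329688+1·3.579688≈8.094141; next y=-4/5·1.045313+1/4·8.094141≈1.187285
n=3: y≈1.187285, sp=4, e=sp−y≈2.812715; I≈3.142402, D=e−e_prev≈-0.141973; u=3/2·2.812715+1/4·3.142402+1·(-0.141973)≈4.862700; next y=-4/5·1.187285+1/4·4.862700≈0.265847
n=4: y≈0.265847, sp=4, e=sp−y≈3.734153; I≈6.876555, D=e−e_prev≈0.921438; u=3/2·3.734153+1/4·6.876555+1·0.921438≈8.241807; next y=-4/5·0.265847+1/4·8.241807≈1.847774
n=5: y≈1.847774, sp=4, e=sp−y≈2.152226; I≈9.028781, D=e−e_prev≈-1.581927; u=3/2·2.152226+1/4·9.028781+1·(-1.581927)≈3.903607; next y=-4/5·1.847774+1/4·3.903607≈-0.502318
n=6: y≈-0.502318, sp=4, e=sp−y≈4.502318; I≈13.531099, D=e−e_prev≈2.350092; u=3/2·4.502318+1/4·13.531099+1·2.350092≈12.486343; next y=-4/5·(-0.502318)+1/4·12.486343≈3.523440
n=7: y≈3.523440, sp=4, e=sp−y≈0.476560; I≈14.007659, D=e−e_prev≈-4.025757; u=3/2·0.476560+1/4·14.007659+1·(-4.025757)≈0.190998; next y=-4/5·3.523440+1/4·0.190998≈-2.771002

0 -2 -5.500 0.000
1 -2 -0.219 -1.375
2 4 8.094 1.045
3 4 4.863 1.187
4 4 8.242 0.266
5 4 3.904 1.848
6 4 12.486 -0.502
7 4 0.191 3.523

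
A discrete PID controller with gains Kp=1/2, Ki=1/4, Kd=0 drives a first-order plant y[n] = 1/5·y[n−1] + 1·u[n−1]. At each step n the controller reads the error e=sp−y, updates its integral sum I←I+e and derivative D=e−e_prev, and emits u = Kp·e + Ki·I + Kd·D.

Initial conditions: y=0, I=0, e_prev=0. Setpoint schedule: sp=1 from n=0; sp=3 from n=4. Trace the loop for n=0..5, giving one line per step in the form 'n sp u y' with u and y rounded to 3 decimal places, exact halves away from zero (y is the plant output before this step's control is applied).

0 1 0.750 0.000
1 1 0.438 0.750
2 1 0.622 0.588
3 1 0.611 0.739
4 3 2.162 0.759
5 3 1.556 2.313

(exact arithmetic carried between steps; '≈' marks a value shown rounded to 6 d.p. or computed from one; I and e_prev carry over from the previous line; the table rounds u and y to 3 d.p., halves away from zero)
n=0: y=0, sp=1, e=sp−y=1; I=1, D=e−e_prev=1; u=1/2·1+1/4·1+0·1=0.75; next y=1/5·0+1·0.75=0.75
n=1: y=0.75, sp=1, e=sp−y=0.25; I=1.25, D=e−e_prev=-0.75; u=1/2·0.25+1/4·1.25+0·(-0.75)=0.4375; next y=1/5·0.75+1·0.4375=0.5875
n=2: y=0.5875, sp=1, e=sp−y=0.4125; I=1.6625, D=e−e_prev=0.1625; u=1/2·0.4125+1/4·1.6625+0·0.1625=0.621875; next y=1/5·0.5875+1·0.621875=0.739375
n=3: y=0.739375, sp=1, e=sp−y=0.260625; I=1.923125, D=e−e_prev=-0.151875; u=1/2·0.260625+1/4·1.923125+0·(-0.151875)≈0.611094; next y=1/5·0.739375+1·0.611094≈0.758969
n=4: y≈0.758969, sp=3, e=sp−y≈2.241031; I≈4.164156, D=e−e_prev≈1.980406; u=1/2·2.241031+1/4·4.164156+0·1.980406≈2.161555; next y=1/5·0.758969+1·2.161555≈2.313348
n=5: y≈2.313348, sp=3, e=sp−y≈0.686652; I≈4.850808, D=e−e_prev≈-1.554380; u=1/2·0.686652+1/4·4.850808+0·(-1.554380)≈1.556028; next y=1/5·2.313348+1·1.556028≈2.018697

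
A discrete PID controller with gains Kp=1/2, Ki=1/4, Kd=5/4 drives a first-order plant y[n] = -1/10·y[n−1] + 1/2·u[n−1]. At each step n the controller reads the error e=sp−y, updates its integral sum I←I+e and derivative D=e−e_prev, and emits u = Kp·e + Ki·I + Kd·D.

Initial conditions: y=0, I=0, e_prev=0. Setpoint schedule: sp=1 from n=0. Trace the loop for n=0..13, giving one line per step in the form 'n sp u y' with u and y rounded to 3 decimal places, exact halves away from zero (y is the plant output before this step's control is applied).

(exact arithmetic carried between steps; '≈' marks a value shown rounded to 6 d.p. or computed from one; I and e_prev carry over from the previous line; the table rounds u and y to 3 d.p., halves away from zero)
n=0: y=0, sp=1, e=sp−y=1; I=1, D=e−e_prev=1; u=1/2·1+1/4·1+5/4·1=2; next y=-1/10·0+1/2·2=1
n=1: y=1, sp=1, e=sp−y=0; I=1, D=e−e_prev=-1; u=1/2·0+1/4·1+5/4·(-1)=-1; next y=-1/10·1+1/2·(-1)=-0.6
n=2: y=-0.6, sp=1, e=sp−y=1.6; I=2.6, D=e−e_prev=1.6; u=1/2·1.6+1/4·2.6+5/4·1.6=3.45; next y=-1/10·(-0.6)+1/2·3.45=1.785
n=3: y=1.785, sp=1, e=sp−y=-0.785; I=1.815, D=e−e_prev=-2.385; u=1/2·(-0.785)+1/4·1.815+5/4·(-2.385)=-2.92; next y=-1/10·1.785+1/2·(-2.92)=-1.6385
n=4: y=-1.6385, sp=1, e=sp−y=2.6385; I=4.4535, D=e−e_prev=3.4235; u=1/2·2.6385+1/4·4.4535+5/4·3.4235=6.712; next y=-1/10·(-1.6385)+1/2·6.712=3.51985
n=5: y=3.51985, sp=1, e=sp−y=-2.51985; I=1.93365, D=e−e_prev=-5.15835; u=1/2·(-2.51985)+1/4·1.93365+5/4·(-5.15835)=-7.22445; next y=-1/10·3.51985+1/2·(-7.22445)=-3.96421
n=6: y=-3.96421, sp=1, e=sp−y=4.96421; I=6.89786, D=e−e_prev=7.48406; u=1/2·4.96421+1/4·6.89786+5/4·7.48406=13.561645; next y=-1/10·(-3.96421)+1/2·13.561645≈7.177244
n=7: y≈7.177244, sp=1, e=sp−y≈-6.177244; I≈0.720617, D=e−e_prev≈-11.141454; u=1/2·(-6.177244)+1/4·0.720617+5/4·(-11.141454)≈-16.835285; next y=-1/10·7.177244+1/2·(-16.835285)≈-9.135367
n=8: y≈-9.135367, sp=1, e=sp−y≈10.135367; I≈10.855983, D=e−e_prev≈16.312610; u=1/2·10.135367+1/4·10.855983+5/4·16.312610≈28.172442; next y=-1/10·(-9.135367)+1/2·28.172442≈14.999758
n=9: y≈14.999758, sp=1, e=sp−y≈-13.999758; I≈-3.143774, D=e−e_prev≈-24.135124; u=1/2·(-13.999758)+1/4·(-3.143774)+5/4·(-24.135124)≈-37.954727; next y=-1/10·14.999758+1/2·(-37.954727)≈-20.477339
n=10: y≈-20.477339, sp=1, e=sp−y≈21.477339; I≈18.333565, D=e−e_prev≈35.477097; u=1/2·21.477339+1/4·18.333565+5/4·35.477097≈59.668432; next y=-1/10·(-20.477339)+1/2·59.668432≈31.881950
n=11: y≈31.881950, sp=1, e=sp−y≈-30.881950; I≈-12.548385, D=e−e_prev≈-52.359290; u=1/2·(-30.881950)+1/4·(-12.548385)+5/4·(-52.359290)≈-84.027183; next y=-1/10·31.881950+1/2·(-84.027183)≈-45.201787
n=12: y≈-45.201787, sp=1, e=sp−y≈46.201787; I≈33.653402, D=e−e_prev≈77.083737; u=1/2·46.201787+1/4·33.653402+5/4·77.083737≈127.868915; next y=-1/10·(-45.201787)+1/2·127.868915≈68.454636
n=13: y≈68.454636, sp=1, e=sp−y≈-67.454636; I≈-33.801234, D=e−e_prev≈-113.656423; u=1/2·(-67.454636)+1/4·(-33.801234)+5/4·(-113.656423)≈-184.248155; next y=-1/10·68.454636+1/2·(-184.248155)≈-98.969541

0 1 2.000 0.000
1 1 -1.000 1.000
2 1 3.450 -0.600
3 1 -2.920 1.785
4 1 6.712 -1.639
5 1 -7.224 3.520
6 1 13.562 -3.964
7 1 -16.835 7.177
8 1 28.172 -9.135
9 1 -37.955 15.000
10 1 59.668 -20.477
11 1 -84.027 31.882
12 1 127.869 -45.202
13 1 -184.248 68.455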